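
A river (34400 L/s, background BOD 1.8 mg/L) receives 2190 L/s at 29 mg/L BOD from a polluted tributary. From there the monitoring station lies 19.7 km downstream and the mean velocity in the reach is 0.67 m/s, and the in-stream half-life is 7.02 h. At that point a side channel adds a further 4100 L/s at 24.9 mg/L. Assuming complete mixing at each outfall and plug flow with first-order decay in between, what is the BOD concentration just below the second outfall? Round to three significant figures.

3.89 mg/L

After mixing, C = (34400·1.800 + 2190·29.00) / 36590 = 125400/36590 = 3.428 mg/L; combined flow 36590 L/s.
Travel time t = 19.7·1000 / 0.67 = 29400 s = 8.167 h.
Half-life 7.02 h → k = ln 2 / 7.02 = 0.09874 h⁻¹ = 2.370 d⁻¹.
Decay over the reach: 3.428·exp(−kt) = 3.428·0.4464 = 1.530 mg/L.
At the second outfall, C = (36590·1.530 + 4100·24.90) / (36590 + 4100) = 3.885 mg/L.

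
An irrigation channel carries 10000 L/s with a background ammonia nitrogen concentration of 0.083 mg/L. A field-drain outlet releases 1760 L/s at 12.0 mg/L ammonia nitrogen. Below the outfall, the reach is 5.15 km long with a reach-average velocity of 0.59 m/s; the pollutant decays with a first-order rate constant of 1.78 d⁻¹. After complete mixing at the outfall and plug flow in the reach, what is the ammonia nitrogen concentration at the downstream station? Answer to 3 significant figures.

1.56 mg/L

Mass balance: C = (10000·0.08300 + 1760·12.00) / 11760 = 21950/11760 = 1.866 mg/L.
Travel time t = 5.15·1000 / 0.59 = 8729 s = 2.425 h.
Applying C = C₀e^(−kt): 1.866 × 0.8354 = 1.559 mg/L.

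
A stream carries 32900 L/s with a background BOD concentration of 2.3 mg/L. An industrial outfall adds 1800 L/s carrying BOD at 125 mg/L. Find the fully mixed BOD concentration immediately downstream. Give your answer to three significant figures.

Flow-weighted average: C = (32900·2.300 + 1800·125.0) / 34700 = 300700/34700 = 8.665 mg/L.

8.66 mg/L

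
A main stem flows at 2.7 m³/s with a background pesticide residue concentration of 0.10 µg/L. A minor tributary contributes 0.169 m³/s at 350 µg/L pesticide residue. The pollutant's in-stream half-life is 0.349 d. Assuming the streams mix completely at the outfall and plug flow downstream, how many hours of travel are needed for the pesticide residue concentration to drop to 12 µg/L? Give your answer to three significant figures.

6.59 h

Conservation of mass: C = (2.700·0.1000 + 0.1690·350.0) / 2.869 = 59.42/2.869 = 20.71 µg/L.
Half-life 0.349 d → k = ln 2 / 0.349 = 1.986 d⁻¹.
20.71·exp(−k·t) = 12 → t = ln(20.71/12)/k = 23740 s = 6.595 h.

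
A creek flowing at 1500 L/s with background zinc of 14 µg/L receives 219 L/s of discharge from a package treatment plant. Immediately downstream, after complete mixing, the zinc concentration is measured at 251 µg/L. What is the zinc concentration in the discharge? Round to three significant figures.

Mass balance: 1500·14.00 + 219.0·Cₑ = 1719·251.0
→ Cₑ = (1719·251.0 − 1500·14.00) / 219.0 = 1874 µg/L.

1870 µg/L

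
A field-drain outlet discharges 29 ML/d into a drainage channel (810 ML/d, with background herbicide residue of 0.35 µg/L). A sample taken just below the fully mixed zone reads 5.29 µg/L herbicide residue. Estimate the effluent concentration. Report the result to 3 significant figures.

Mass balance: 810.0·0.3500 + 29.00·Cₑ = 839.0·5.290
→ Cₑ = (839.0·5.290 − 810.0·0.3500) / 29.00 = 143.3 µg/L.

143 µg/L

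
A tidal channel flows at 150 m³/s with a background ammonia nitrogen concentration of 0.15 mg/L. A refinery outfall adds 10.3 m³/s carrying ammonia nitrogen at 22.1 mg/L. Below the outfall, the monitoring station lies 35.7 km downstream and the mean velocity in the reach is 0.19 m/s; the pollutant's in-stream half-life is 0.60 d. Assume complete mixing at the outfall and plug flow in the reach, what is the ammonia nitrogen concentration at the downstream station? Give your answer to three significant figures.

Mass balance: C = (150.0·0.1500 + 10.30·22.10) / 160.3 = 250.1/160.3 = 1.560 mg/L.
Travel time t = 35.7·1000 / 0.19 = 187900 s = 52.19 h.
Half-life 0.60 d → k = ln 2 / 0.60 = 1.155 d⁻¹.
Applying C = C₀e^(−kt): 1.560 × 0.08108 = 0.1265 mg/L.

0.127 mg/L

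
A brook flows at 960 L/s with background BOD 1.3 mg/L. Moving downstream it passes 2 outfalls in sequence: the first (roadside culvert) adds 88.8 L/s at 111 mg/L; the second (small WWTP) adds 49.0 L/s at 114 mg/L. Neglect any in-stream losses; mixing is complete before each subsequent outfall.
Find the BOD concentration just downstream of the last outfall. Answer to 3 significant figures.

After outfall 1: Q = 960.0 + 88.80 = 1049 L/s; C = (960.0·1.300 + 88.80·111.0)/1049 = 10.59 mg/L.
After outfall 2: Q = 1049 + 49.00 = 1098 L/s; C = (1049·10.59 + 49.00·114.0)/1098 = 15.20 mg/L.

15.2 mg/L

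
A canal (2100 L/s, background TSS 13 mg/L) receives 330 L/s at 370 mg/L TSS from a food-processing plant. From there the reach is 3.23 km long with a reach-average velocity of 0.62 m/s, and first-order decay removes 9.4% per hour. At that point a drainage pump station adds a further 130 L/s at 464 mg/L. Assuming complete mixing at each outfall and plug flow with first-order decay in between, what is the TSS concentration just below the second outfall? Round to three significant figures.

Mass balance: C = (2100·13.00 + 330.0·370.0) / 2430 = 149400/2430 = 61.48 mg/L; combined flow 2430 L/s.
Travel time t = 3.23·1000 / 0.62 = 5210 s = 1.447 h.
9.4%/h lost → k = −ln(1 − 0.094) = 0.09872 h⁻¹.
First-order decay: C = 61.48·exp(−k·t) = 61.48·0.8669 = 53.30 mg/L.
At the second outfall, C = (2430·53.30 + 130.0·464.0) / (2430 + 130.0) = 74.15 mg/L.

74.2 mg/L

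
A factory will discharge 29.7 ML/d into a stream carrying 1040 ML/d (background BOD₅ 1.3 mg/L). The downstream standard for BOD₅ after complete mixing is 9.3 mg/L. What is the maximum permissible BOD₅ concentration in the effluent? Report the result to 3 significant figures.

At the limit, (Qr·Cr + Qe·Cₑ)/(Qr + Qe) = 9.3:
Cₑ = (1070·9.3 − 1040·1.300) / 29.70 = 289.4 mg/L.

289 mg/L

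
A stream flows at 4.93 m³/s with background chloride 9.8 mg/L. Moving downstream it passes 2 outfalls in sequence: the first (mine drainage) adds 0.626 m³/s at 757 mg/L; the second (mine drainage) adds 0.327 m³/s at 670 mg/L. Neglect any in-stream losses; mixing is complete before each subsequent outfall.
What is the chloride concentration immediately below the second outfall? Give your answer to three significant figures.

After outfall 1: Q = 4.930 + 0.6260 = 5.556 m³/s; C = (4.930·9.800 + 0.6260·757.0)/5.556 = 93.99 mg/L.
After outfall 2: Q = 5.556 + 0.3270 = 5.883 m³/s; C = (5.556·93.99 + 0.3270·670.0)/5.883 = 126.0 mg/L.

126 mg/L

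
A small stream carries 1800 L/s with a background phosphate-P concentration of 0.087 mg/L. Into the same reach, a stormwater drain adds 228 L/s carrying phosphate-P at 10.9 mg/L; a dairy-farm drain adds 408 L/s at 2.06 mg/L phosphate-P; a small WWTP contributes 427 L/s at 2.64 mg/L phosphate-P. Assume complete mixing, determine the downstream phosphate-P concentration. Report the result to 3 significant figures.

1.61 mg/L

Conservation of mass: C = (1800·0.08700 + 228.0·10.90 + 408.0·2.060 + 427.0·2.640) / 2863 = 4610/2863 = 1.610 mg/L.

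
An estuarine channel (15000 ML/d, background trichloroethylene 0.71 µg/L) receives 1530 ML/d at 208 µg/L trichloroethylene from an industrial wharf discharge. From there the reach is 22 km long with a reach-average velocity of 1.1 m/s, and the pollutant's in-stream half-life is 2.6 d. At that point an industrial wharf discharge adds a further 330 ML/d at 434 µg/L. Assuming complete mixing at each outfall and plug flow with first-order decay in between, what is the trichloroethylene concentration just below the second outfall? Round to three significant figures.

Conservation of mass: C = (15000·0.7100 + 1530·208.0) / 16530 = 328900/16530 = 19.90 µg/L; combined flow 16530 ML/d.
Travel time t = 22·1000 / 1.1 = 20000 s = 5.556 h.
Half-life 2.6 d → k = ln 2 / 2.6 = 0.2666 d⁻¹.
First-order decay: C = 19.90·exp(−k·t) = 19.90·0.9402 = 18.71 µg/L.
At the second outfall, C = (16530·18.71 + 330.0·434.0) / (16530 + 330.0) = 26.83 µg/L.

26.8 µg/L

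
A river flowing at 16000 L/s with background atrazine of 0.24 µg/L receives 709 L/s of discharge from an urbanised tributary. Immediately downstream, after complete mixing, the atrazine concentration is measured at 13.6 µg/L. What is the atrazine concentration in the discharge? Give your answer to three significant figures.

Mass balance: 16000·0.2400 + 709.0·Cₑ = 16710·13.60
→ Cₑ = (16710·13.60 − 16000·0.2400) / 709.0 = 315.1 µg/L.

315 µg/L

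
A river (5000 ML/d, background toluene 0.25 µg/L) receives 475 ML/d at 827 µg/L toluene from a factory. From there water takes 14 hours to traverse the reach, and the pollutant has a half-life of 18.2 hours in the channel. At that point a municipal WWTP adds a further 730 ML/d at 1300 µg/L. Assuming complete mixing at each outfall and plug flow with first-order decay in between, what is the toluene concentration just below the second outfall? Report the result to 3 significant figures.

190 µg/L

Mass balance: C = (5000·0.2500 + 475.0·827.0) / 5475 = 394100/5475 = 71.98 µg/L; combined flow 5475 ML/d.
Half-life 18.2 h → k = ln 2 / 18.2 = 0.03809 h⁻¹ = 0.9140 d⁻¹.
Applying C = C₀e^(−kt): 71.98 × 0.5867 = 42.23 µg/L.
At the second outfall, C = (5475·42.23 + 730.0·1300) / (5475 + 730.0) = 190.2 µg/L.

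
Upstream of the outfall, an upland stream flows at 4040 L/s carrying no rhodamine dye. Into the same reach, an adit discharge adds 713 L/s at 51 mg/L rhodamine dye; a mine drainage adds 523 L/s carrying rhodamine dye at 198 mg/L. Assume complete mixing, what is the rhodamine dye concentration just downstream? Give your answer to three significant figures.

Flow-weighted average: C = (4040·0 + 713.0·51.00 + 523.0·198.0) / 5276 = 139900/5276 = 26.52 mg/L.

26.5 mg/L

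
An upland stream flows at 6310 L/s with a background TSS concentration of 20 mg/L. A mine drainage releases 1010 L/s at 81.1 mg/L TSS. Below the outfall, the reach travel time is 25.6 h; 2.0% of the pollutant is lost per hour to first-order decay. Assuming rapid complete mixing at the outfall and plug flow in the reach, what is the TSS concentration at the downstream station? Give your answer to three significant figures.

Mixed concentration C = ΣQC/ΣQ = (6310·20.00 + 1010·81.10) / 7320 = 208100/7320 = 28.43 mg/L.
2.0%/h lost → k = −ln(1 − 0.02) = 0.02020 h⁻¹.
After decay, C = 28.43 × e^(−kt) = 28.43 × 0.5962 = 16.95 mg/L.

17.0 mg/L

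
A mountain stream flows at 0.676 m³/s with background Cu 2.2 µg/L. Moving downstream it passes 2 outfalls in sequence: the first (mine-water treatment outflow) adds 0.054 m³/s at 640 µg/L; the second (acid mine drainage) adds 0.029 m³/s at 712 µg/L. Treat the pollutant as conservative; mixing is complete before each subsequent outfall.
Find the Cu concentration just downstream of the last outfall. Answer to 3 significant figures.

Outfall 1: combined Q = 0.7300 m³/s; C = (0.6760·2.200 + 0.05400·640.0)/0.7300 = 49.38 µg/L.
Outfall 2: combined Q = 0.7590 m³/s; C = (0.7300·49.38 + 0.02900·712.0)/0.7590 = 74.70 µg/L.

74.7 µg/L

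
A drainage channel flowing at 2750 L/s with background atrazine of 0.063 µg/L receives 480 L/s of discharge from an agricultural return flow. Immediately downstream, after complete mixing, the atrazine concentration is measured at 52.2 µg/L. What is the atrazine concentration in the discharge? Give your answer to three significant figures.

351 µg/L

Mass balance: 2750·0.06300 + 480.0·Cₑ = 3230·52.20
→ Cₑ = (3230·52.20 − 2750·0.06300) / 480.0 = 350.9 µg/L.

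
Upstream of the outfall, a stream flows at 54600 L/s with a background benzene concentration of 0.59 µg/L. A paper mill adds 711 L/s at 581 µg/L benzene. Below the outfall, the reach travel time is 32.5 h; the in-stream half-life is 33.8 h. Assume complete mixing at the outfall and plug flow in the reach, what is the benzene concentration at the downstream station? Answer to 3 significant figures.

After mixing, C = (54600·0.5900 + 711.0·581.0) / 55310 = 445300/55310 = 8.051 µg/L.
Half-life 33.8 h → k = ln 2 / 33.8 = 0.02051 h⁻¹ = 0.4922 d⁻¹.
Applying C = C₀e^(−kt): 8.051 × 0.5135 = 4.134 µg/L.

4.13 µg/L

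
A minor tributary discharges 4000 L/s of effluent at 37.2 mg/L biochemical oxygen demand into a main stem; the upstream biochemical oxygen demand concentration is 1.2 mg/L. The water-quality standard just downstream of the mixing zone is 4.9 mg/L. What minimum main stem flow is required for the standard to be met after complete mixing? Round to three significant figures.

34900 L/s

Set C_mix = 4.9: (Q·1.200 + 4000·37.20) / (Q + 4000) = 4.9
→ Q = 4000·(37.20 − 4.9)/(4.9 − 1.200) = 34920 L/s.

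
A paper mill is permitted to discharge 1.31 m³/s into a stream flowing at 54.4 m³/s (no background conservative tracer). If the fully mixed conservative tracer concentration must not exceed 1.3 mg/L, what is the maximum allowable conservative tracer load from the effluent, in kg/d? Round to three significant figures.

Mass balance at the limit: 54.40·0 + 1.310·Cₑ = 55.71·1.3 → Cₑ = 55.28 mg/L.
Load = 1.310 m³/s × 55.28 g/m³ × 86 400 s/d = 6257 kg/d.

6260 kg/d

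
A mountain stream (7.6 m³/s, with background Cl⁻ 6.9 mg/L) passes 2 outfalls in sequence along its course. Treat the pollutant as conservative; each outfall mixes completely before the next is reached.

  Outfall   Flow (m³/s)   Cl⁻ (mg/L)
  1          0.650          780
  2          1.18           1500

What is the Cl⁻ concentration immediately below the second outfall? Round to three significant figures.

247 mg/L

Outfall 1: combined Q = 8.250 m³/s; C = (7.600·6.900 + 0.6500·780.0)/8.250 = 67.81 mg/L.
Outfall 2: combined Q = 9.430 m³/s; C = (8.250·67.81 + 1.180·1500)/9.430 = 247.0 mg/L.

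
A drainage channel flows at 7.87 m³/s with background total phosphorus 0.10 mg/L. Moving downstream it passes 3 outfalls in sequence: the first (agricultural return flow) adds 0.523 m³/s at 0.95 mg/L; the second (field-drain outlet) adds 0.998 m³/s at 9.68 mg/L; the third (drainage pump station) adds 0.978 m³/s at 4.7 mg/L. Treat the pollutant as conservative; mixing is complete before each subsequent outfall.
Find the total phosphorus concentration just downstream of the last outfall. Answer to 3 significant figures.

Below outfall 1: Q → 8.393 m³/s, C = (7.870·0.1000 + 0.5230·0.9500)/8.393 = 0.1530 mg/L.
Below outfall 2: Q → 9.391 m³/s, C = (8.393·0.1530 + 0.9980·9.680)/9.391 = 1.165 mg/L.
Below outfall 3: Q → 10.37 m³/s, C = (9.391·1.165 + 0.9780·4.700)/10.37 = 1.499 mg/L.

1.50 mg/L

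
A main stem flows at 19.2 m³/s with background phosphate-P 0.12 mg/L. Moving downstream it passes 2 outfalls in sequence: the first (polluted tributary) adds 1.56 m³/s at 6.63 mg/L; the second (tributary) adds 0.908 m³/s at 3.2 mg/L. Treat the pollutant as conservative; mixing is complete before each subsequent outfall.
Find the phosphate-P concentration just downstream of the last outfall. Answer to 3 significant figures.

0.718 mg/L

Below outfall 1: Q → 20.76 m³/s, C = (19.20·0.1200 + 1.560·6.630)/20.76 = 0.6092 mg/L.
Below outfall 2: Q → 21.67 m³/s, C = (20.76·0.6092 + 0.9080·3.200)/21.67 = 0.7178 mg/L.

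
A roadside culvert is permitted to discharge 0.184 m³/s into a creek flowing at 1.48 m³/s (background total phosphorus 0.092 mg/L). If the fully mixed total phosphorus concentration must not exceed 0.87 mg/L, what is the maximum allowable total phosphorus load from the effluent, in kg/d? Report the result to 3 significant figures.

113 kg/d

Mass balance at the limit: 1.480·0.09200 + 0.1840·Cₑ = 1.664·0.87 → Cₑ = 7.128 mg/L.
Load = 0.1840 m³/s × 7.128 g/m³ × 86 400 s/d = 113.3 kg/d.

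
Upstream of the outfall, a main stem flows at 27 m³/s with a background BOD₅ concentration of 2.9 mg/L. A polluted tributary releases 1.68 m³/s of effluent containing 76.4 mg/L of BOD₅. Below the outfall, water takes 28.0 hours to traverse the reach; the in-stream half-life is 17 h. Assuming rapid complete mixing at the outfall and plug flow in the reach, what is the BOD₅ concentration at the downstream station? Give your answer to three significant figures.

2.30 mg/L

Mixed concentration C = ΣQC/ΣQ = (27.00·2.900 + 1.680·76.40) / 28.68 = 206.7/28.68 = 7.205 mg/L.
Half-life 17 h → k = ln 2 / 17 = 0.04077 h⁻¹ = 0.9786 d⁻¹.
First-order decay: C = 7.205·exp(−k·t) = 7.205·0.3193 = 2.301 mg/L.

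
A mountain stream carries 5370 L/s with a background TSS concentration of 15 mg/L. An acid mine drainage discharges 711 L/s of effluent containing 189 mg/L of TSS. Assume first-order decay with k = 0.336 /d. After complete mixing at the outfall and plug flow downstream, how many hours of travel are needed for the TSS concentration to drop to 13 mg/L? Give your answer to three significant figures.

Mixed concentration C = ΣQC/ΣQ = (5370·15.00 + 711.0·189.0) / 6081 = 214900/6081 = 35.34 mg/L.
35.34·exp(−k·t) = 13 → t = ln(35.34/13)/k = 257200 s = 71.44 h.

71.4 h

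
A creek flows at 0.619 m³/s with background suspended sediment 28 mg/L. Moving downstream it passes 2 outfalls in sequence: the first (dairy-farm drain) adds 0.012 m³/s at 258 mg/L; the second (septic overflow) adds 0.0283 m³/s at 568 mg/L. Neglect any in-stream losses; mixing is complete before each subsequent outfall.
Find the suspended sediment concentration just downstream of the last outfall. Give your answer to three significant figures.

Outfall 1: combined Q = 0.6310 m³/s; C = (0.6190·28.00 + 0.01200·258.0)/0.6310 = 32.37 mg/L.
Outfall 2: combined Q = 0.6593 m³/s; C = (0.6310·32.37 + 0.02830·568.0)/0.6593 = 55.37 mg/L.

55.4 mg/L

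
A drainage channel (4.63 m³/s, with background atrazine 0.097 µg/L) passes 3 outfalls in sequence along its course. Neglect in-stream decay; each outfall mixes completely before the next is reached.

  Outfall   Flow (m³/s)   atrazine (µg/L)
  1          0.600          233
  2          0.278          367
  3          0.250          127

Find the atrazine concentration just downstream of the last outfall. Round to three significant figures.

Outfall 1: combined Q = 5.230 m³/s; C = (4.630·0.09700 + 0.6000·233.0)/5.230 = 26.82 µg/L.
Outfall 2: combined Q = 5.508 m³/s; C = (5.230·26.82 + 0.2780·367.0)/5.508 = 43.99 µg/L.
Outfall 3: combined Q = 5.758 m³/s; C = (5.508·43.99 + 0.2500·127.0)/5.758 = 47.59 µg/L.

47.6 µg/L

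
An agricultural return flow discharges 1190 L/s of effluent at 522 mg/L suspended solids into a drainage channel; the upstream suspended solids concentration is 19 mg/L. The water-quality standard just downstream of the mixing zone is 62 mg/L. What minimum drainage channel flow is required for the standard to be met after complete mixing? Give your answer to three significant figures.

12700 L/s

Set C_mix = 62: (Q·19.00 + 1190·522.0) / (Q + 1190) = 62
→ Q = 1190·(522.0 − 62)/(62 − 19.00) = 12730 L/s.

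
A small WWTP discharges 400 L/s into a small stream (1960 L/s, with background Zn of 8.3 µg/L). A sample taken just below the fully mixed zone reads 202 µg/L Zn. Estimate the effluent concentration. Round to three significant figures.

1150 µg/L

Mass balance: 1960·8.300 + 400.0·Cₑ = 2360·202.0
→ Cₑ = (2360·202.0 − 1960·8.300) / 400.0 = 1151 µg/L.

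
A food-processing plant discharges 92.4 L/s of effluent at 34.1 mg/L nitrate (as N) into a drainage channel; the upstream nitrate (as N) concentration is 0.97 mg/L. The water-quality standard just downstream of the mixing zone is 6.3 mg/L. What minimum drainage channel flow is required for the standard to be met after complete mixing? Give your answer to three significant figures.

Set C_mix = 6.3: (Q·0.9700 + 92.40·34.10) / (Q + 92.40) = 6.3
→ Q = 92.40·(34.10 − 6.3)/(6.3 − 0.9700) = 481.9 L/s.

482 L/s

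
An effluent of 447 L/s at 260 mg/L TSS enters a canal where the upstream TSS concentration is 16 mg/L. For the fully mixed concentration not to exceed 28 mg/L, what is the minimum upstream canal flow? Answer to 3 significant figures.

8640 L/s

Set C_mix = 28: (Q·16.00 + 447.0·260.0) / (Q + 447.0) = 28
→ Q = 447.0·(260.0 − 28)/(28 − 16.00) = 8642 L/s.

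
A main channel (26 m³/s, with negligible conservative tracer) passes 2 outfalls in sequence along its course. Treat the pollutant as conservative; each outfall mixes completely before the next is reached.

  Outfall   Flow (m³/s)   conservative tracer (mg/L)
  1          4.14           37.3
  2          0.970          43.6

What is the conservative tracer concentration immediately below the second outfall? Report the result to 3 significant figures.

Outfall 1: combined Q = 30.14 m³/s; C = (26.00·0 + 4.140·37.30)/30.14 = 5.123 mg/L.
Outfall 2: combined Q = 31.11 m³/s; C = (30.14·5.123 + 0.9700·43.60)/31.11 = 6.323 mg/L.

6.32 mg/L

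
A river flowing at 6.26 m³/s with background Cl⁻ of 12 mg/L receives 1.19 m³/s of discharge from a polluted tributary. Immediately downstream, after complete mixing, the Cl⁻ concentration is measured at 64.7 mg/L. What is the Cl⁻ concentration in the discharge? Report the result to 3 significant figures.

342 mg/L

Mass balance: 6.260·12.00 + 1.190·Cₑ = 7.450·64.70
→ Cₑ = (7.450·64.70 − 6.260·12.00) / 1.190 = 341.9 mg/L.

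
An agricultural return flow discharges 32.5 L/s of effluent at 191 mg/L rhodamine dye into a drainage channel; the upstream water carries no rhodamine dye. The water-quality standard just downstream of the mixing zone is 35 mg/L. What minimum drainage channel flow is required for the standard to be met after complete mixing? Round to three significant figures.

Set C_mix = 35: (Q·0 + 32.50·191.0) / (Q + 32.50) = 35
→ Q = 32.50·(191.0 − 35)/(35 − 0) = 144.9 L/s.

145 L/s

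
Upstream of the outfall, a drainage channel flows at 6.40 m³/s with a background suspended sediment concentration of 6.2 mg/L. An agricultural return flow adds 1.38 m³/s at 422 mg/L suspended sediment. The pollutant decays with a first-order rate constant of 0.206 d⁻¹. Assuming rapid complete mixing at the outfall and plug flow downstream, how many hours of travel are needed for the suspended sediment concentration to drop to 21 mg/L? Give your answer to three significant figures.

Mass balance: C = (6.400·6.200 + 1.380·422.0) / 7.780 = 622.0/7.780 = 79.95 mg/L.
79.95·exp(−k·t) = 21 → t = ln(79.95/21)/k = 560700 s = 155.8 h.

156 h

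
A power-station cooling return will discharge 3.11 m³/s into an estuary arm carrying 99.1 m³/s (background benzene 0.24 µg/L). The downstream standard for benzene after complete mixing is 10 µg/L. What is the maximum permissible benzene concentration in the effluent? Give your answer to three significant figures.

At the limit, (Qr·Cr + Qe·Cₑ)/(Qr + Qe) = 10:
Cₑ = (102.2·10 − 99.10·0.2400) / 3.110 = 321.0 µg/L.

321 µg/L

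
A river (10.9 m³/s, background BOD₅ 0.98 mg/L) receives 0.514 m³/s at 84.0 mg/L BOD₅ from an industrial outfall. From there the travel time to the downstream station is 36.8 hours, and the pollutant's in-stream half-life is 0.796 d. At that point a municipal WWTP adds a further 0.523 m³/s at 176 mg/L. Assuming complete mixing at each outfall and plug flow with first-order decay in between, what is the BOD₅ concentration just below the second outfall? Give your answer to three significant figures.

Conservation of mass: C = (10.90·0.9800 + 0.5140·84.00) / 11.41 = 53.86/11.41 = 4.719 mg/L; combined flow 11.41 m³/s.
Half-life 0.796 d → k = ln 2 / 0.796 = 0.8708 d⁻¹.
First-order decay: C = 4.719·exp(−k·t) = 4.719·0.2631 = 1.241 mg/L.
At the second outfall, C = (11.41·1.241 + 0.5230·176.0) / (11.41 + 0.5230) = 8.898 mg/L.

8.90 mg/L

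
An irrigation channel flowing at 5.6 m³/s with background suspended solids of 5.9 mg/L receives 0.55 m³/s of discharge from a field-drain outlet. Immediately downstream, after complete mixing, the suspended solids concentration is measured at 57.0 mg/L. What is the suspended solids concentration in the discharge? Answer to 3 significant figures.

577 mg/L

Mass balance: 5.600·5.900 + 0.5500·Cₑ = 6.150·57.00
→ Cₑ = (6.150·57.00 − 5.600·5.900) / 0.5500 = 577.3 mg/L.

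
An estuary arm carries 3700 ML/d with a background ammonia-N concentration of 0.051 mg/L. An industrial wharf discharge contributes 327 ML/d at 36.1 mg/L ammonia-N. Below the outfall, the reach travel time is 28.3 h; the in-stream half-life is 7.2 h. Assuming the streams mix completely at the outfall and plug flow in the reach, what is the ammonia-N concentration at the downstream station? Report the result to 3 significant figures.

0.195 mg/L

Flow-weighted average: C = (3700·0.05100 + 327.0·36.10) / 4027 = 11990/4027 = 2.978 mg/L.
Half-life 7.2 h → k = ln 2 / 7.2 = 0.09627 h⁻¹ = 2.310 d⁻¹.
Decay over the reach: 2.978·exp(−kt) = 2.978·0.06558 = 0.1953 mg/L.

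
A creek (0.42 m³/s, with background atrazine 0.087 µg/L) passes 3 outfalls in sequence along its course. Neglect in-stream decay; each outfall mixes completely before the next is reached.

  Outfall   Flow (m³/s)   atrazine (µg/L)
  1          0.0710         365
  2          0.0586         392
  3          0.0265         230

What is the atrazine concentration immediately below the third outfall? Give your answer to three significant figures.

95.5 µg/L

Outfall 1: combined Q = 0.4910 m³/s; C = (0.4200·0.08700 + 0.07100·365.0)/0.4910 = 52.85 µg/L.
Outfall 2: combined Q = 0.5496 m³/s; C = (0.4910·52.85 + 0.05860·392.0)/0.5496 = 89.02 µg/L.
Outfall 3: combined Q = 0.5761 m³/s; C = (0.5496·89.02 + 0.02650·230.0)/0.5761 = 95.50 µg/L.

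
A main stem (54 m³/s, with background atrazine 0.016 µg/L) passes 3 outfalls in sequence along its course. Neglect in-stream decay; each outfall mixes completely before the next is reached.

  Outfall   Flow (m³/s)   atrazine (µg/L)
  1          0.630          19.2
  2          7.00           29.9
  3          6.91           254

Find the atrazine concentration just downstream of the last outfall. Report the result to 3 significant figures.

28.9 µg/L

Outfall 1: combined Q = 54.63 m³/s; C = (54.00·0.01600 + 0.6300·19.20)/54.63 = 0.2372 µg/L.
Outfall 2: combined Q = 61.63 m³/s; C = (54.63·0.2372 + 7.000·29.90)/61.63 = 3.606 µg/L.
Outfall 3: combined Q = 68.54 m³/s; C = (61.63·3.606 + 6.910·254.0)/68.54 = 28.85 µg/L.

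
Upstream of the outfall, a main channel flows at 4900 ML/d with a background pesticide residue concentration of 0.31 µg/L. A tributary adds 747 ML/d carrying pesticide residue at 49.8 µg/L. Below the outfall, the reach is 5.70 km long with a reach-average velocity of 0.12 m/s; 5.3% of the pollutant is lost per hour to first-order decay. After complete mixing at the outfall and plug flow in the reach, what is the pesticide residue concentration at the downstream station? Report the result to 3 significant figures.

3.34 µg/L

Flow-weighted average: C = (4900·0.3100 + 747.0·49.80) / 5647 = 38720/5647 = 6.857 µg/L.
Travel time t = 5.70·1000 / 0.12 = 47500 s = 13.19 h.
5.3%/h lost → k = −ln(1 − 0.053) = 0.05446 h⁻¹.
Decay over the reach: 6.857·exp(−kt) = 6.857·0.4875 = 3.342 µg/L.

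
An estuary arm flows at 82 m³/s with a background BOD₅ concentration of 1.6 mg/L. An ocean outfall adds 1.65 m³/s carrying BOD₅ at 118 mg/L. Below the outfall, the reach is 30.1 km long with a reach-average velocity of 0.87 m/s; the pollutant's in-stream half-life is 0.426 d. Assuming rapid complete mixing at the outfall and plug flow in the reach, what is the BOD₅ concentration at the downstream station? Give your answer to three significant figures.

After mixing, C = (82.00·1.600 + 1.650·118.0) / 83.65 = 325.9/83.65 = 3.896 mg/L.
Travel time t = 30.1·1000 / 0.87 = 34600 s = 9.610 h.
Half-life 0.426 d → k = ln 2 / 0.426 = 1.627 d⁻¹.
First-order decay: C = 3.896·exp(−k·t) = 3.896·0.5212 = 2.031 mg/L.

2.03 mg/L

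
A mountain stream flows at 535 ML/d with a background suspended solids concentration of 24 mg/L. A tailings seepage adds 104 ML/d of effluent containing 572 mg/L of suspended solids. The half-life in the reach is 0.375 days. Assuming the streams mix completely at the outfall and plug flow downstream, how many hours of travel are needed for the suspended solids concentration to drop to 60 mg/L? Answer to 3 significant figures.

Mass balance: C = (535.0·24.00 + 104.0·572.0) / 639.0 = 72330/639.0 = 113.2 mg/L.
Half-life 0.375 d → k = ln 2 / 0.375 = 1.848 d⁻¹.
113.2·exp(−k·t) = 60 → t = ln(113.2/60)/k = 29670 s = 8.241 h.

8.24 h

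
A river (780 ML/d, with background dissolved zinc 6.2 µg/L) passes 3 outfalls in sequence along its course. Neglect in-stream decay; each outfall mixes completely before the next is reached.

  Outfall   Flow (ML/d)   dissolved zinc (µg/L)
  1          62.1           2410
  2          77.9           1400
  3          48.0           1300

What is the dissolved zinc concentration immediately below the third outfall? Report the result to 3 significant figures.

337 µg/L

Below outfall 1: Q → 842.1 ML/d, C = (780.0·6.200 + 62.10·2410)/842.1 = 183.5 µg/L.
Below outfall 2: Q → 920.0 ML/d, C = (842.1·183.5 + 77.90·1400)/920.0 = 286.5 µg/L.
Below outfall 3: Q → 968.0 ML/d, C = (920.0·286.5 + 48.00·1300)/968.0 = 336.7 µg/L.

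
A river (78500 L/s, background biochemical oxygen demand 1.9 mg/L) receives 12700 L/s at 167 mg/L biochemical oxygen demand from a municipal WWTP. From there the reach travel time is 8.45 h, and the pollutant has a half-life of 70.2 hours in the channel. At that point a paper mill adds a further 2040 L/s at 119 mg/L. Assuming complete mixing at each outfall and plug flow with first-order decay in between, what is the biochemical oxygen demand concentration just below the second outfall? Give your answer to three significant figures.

25.0 mg/L

After mixing, C = (78500·1.900 + 12700·167.0) / 91200 = 2270000/91200 = 24.89 mg/L; combined flow 91200 L/s.
Half-life 70.2 h → k = ln 2 / 70.2 = 0.009874 h⁻¹ = 0.2370 d⁻¹.
Applying C = C₀e^(−kt): 24.89 × 0.9200 = 22.90 mg/L.
Second outfall: C = (91200·22.90 + 2040·119.0)/93240 = 25.00 mg/L.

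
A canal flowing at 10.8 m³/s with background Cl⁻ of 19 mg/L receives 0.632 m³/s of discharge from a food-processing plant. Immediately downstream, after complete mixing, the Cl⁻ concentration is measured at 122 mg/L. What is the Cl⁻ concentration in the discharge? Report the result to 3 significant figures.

1880 mg/L

Mass balance: 10.80·19.00 + 0.6320·Cₑ = 11.43·122.0
→ Cₑ = (11.43·122.0 − 10.80·19.00) / 0.6320 = 1882 mg/L.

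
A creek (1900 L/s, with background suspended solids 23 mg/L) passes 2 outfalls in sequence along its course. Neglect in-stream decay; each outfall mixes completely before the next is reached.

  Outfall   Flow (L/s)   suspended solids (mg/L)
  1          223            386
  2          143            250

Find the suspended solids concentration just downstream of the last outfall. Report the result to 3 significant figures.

73.0 mg/L

Outfall 1: combined Q = 2123 L/s; C = (1900·23.00 + 223.0·386.0)/2123 = 61.13 mg/L.
Outfall 2: combined Q = 2266 L/s; C = (2123·61.13 + 143.0·250.0)/2266 = 73.05 mg/L.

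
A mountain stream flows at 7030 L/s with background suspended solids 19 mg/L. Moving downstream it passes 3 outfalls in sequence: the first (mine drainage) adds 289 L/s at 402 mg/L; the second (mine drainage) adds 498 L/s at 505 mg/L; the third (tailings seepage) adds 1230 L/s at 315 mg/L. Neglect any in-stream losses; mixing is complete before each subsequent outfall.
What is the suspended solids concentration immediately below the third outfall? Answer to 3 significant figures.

98.2 mg/L

After outfall 1: Q = 7030 + 289.0 = 7319 L/s; C = (7030·19.00 + 289.0·402.0)/7319 = 34.12 mg/L.
After outfall 2: Q = 7319 + 498.0 = 7817 L/s; C = (7319·34.12 + 498.0·505.0)/7817 = 64.12 mg/L.
After outfall 3: Q = 7817 + 1230 = 9047 L/s; C = (7817·64.12 + 1230·315.0)/9047 = 98.23 mg/L.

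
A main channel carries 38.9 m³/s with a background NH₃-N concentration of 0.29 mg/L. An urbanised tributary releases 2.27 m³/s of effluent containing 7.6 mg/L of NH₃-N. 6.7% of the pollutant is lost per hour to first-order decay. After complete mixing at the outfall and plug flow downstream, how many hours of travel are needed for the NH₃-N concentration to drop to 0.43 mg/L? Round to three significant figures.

After mixing, C = (38.90·0.2900 + 2.270·7.600) / 41.17 = 28.53/41.17 = 0.6931 mg/L.
6.7%/h lost → k = −ln(1 − 0.067) = 0.06935 h⁻¹.
0.6931·exp(−k·t) = 0.43 → t = ln(0.6931/0.43)/k = 24780 s = 6.883 h.

6.88 h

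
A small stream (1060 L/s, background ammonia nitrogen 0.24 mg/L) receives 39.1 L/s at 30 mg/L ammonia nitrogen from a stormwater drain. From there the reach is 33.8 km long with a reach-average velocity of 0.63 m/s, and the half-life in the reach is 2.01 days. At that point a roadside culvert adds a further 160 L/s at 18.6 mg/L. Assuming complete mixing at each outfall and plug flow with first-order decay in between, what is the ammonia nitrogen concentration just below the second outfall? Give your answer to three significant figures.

3.28 mg/L

Mass balance: C = (1060·0.2400 + 39.10·30.00) / 1099 = 1427/1099 = 1.299 mg/L; combined flow 1099 L/s.
Travel time t = 33.8·1000 / 0.63 = 53650 s = 14.90 h.
Half-life 2.01 d → k = ln 2 / 2.01 = 0.3448 d⁻¹.
First-order decay: C = 1.299·exp(−k·t) = 1.299·0.8072 = 1.048 mg/L.
Second outfall: C = (1099·1.048 + 160.0·18.60)/1259 = 3.279 mg/L.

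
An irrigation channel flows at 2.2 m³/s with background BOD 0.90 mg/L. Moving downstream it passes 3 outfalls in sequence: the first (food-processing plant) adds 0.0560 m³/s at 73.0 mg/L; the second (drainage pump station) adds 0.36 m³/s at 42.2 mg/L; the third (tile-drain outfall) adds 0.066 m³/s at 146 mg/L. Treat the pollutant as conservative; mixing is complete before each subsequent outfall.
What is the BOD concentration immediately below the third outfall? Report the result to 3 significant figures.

11.5 mg/L

After outfall 1: Q = 2.200 + 0.05600 = 2.256 m³/s; C = (2.200·0.9000 + 0.05600·73.00)/2.256 = 2.690 mg/L.
After outfall 2: Q = 2.256 + 0.3600 = 2.616 m³/s; C = (2.256·2.690 + 0.3600·42.20)/2.616 = 8.127 mg/L.
After outfall 3: Q = 2.616 + 0.06600 = 2.682 m³/s; C = (2.616·8.127 + 0.06600·146.0)/2.682 = 11.52 mg/L.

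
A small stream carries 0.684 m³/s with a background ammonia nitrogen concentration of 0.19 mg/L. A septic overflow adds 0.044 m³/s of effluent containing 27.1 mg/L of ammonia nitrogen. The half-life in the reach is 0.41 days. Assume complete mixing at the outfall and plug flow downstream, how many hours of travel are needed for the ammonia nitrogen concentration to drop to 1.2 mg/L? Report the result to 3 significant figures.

5.89 h

After mixing, C = (0.6840·0.1900 + 0.04400·27.10) / 0.7280 = 1.322/0.7280 = 1.816 mg/L.
Half-life 0.41 d → k = ln 2 / 0.41 = 1.691 d⁻¹.
1.816·exp(−k·t) = 1.2 → t = ln(1.816/1.2)/k = 21190 s = 5.885 h.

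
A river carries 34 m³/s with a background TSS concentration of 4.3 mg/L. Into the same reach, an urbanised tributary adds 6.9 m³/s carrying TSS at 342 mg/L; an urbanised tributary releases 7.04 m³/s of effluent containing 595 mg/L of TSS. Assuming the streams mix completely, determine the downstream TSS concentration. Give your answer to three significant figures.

Flow-weighted average: C = (34.00·4.300 + 6.900·342.0 + 7.040·595.0) / 47.94 = 6695/47.94 = 139.6 mg/L.

140 mg/L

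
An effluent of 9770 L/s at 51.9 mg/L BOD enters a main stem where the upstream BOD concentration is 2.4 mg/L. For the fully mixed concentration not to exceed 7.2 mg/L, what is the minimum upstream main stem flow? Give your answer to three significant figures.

91000 L/s

Set C_mix = 7.2: (Q·2.400 + 9770·51.90) / (Q + 9770) = 7.2
→ Q = 9770·(51.90 − 7.2)/(7.2 − 2.400) = 90980 L/s.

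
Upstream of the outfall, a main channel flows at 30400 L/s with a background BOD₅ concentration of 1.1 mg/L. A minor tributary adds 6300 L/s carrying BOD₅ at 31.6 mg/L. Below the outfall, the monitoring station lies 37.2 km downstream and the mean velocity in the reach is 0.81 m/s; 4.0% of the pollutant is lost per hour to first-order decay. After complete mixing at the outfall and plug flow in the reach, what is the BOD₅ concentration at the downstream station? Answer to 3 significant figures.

Mass balance: C = (30400·1.100 + 6300·31.60) / 36700 = 232500/36700 = 6.336 mg/L.
Travel time t = 37.2·1000 / 0.81 = 45930 s = 12.76 h.
4.0%/h lost → k = −ln(1 − 0.04) = 0.04082 h⁻¹.
Applying C = C₀e^(−kt): 6.336 × 0.5941 = 3.764 mg/L.

3.76 mg/L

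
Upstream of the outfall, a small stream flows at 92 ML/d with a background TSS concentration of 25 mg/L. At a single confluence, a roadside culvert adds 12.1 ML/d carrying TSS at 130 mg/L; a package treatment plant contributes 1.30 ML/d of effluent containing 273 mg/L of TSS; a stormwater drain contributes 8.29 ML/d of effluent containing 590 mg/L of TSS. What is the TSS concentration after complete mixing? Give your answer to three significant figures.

80.2 mg/L

Flow-weighted average: C = (92.00·25.00 + 12.10·130.0 + 1.300·273.0 + 8.290·590.0) / 113.7 = 9119/113.7 = 80.21 mg/L.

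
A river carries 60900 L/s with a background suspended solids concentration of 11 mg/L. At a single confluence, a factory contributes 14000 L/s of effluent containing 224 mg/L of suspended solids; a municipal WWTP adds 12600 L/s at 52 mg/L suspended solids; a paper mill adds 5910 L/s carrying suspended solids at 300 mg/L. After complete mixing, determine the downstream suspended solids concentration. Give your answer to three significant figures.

Mass balance: C = (60900·11.00 + 14000·224.0 + 12600·52.00 + 5910·300.0) / 93410 = 6234000/93410 = 66.74 mg/L.

66.7 mg/L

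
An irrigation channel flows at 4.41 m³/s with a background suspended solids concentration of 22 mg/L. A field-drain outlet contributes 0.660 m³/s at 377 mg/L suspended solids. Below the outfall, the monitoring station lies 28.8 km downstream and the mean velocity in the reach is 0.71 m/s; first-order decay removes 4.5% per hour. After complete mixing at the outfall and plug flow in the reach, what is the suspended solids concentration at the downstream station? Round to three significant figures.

40.6 mg/L

Conservation of mass: C = (4.410·22.00 + 0.6600·377.0) / 5.070 = 345.8/5.070 = 68.21 mg/L.
Travel time t = 28.8·1000 / 0.71 = 40560 s = 11.27 h.
4.5%/h lost → k = −ln(1 − 0.045) = 0.04604 h⁻¹.
Applying C = C₀e^(−kt): 68.21 × 0.5952 = 40.60 mg/L.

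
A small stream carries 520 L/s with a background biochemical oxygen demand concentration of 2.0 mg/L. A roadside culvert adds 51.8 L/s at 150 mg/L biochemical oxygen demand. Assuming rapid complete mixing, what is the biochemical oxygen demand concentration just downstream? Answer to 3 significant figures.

After mixing, C = (520.0·2.000 + 51.80·150.0) / 571.8 = 8810/571.8 = 15.41 mg/L.

15.4 mg/L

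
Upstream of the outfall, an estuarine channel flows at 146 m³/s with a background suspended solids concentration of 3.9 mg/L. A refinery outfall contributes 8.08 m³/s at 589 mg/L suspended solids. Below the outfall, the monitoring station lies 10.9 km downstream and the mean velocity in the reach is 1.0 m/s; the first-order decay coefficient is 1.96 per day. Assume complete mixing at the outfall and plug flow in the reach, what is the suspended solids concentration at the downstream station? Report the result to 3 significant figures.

Mass balance: C = (146.0·3.900 + 8.080·589.0) / 154.1 = 5329/154.1 = 34.58 mg/L.
Travel time t = 10.9·1000 / 1.0 = 10900 s = 3.028 h.
Decay over the reach: 34.58·exp(−kt) = 34.58·0.7809 = 27.01 mg/L.

27.0 mg/L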